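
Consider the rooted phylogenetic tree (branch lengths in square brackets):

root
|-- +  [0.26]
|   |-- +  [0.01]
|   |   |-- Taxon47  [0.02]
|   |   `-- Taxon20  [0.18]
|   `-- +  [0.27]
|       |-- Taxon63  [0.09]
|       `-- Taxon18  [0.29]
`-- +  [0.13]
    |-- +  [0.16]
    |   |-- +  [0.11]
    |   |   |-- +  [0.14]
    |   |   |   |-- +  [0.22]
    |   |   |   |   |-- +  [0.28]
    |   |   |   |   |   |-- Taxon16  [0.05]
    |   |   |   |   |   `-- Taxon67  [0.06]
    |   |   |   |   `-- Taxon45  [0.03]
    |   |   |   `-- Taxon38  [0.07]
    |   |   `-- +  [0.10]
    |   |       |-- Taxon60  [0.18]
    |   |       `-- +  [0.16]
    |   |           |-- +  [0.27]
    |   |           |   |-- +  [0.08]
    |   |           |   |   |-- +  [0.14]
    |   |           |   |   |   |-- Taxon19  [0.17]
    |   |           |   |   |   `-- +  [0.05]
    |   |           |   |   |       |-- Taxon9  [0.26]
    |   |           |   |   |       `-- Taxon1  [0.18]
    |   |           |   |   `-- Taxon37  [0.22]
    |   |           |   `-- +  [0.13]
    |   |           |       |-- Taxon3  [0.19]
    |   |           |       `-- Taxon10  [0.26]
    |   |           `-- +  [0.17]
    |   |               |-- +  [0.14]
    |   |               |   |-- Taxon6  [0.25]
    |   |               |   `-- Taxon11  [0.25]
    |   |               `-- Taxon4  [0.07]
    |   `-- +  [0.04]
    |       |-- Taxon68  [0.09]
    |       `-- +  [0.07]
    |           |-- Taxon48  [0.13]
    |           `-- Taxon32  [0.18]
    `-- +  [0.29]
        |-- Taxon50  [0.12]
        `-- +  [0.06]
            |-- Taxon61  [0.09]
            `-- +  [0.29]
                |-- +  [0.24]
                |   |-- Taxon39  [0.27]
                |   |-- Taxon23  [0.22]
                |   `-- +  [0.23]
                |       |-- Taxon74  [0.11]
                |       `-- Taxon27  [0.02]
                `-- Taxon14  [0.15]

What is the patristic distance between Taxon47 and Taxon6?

1.51

The path runs Taxon47 → … → MRCA → … → Taxon6; the MRCA is the root of the tree.
Branch lengths along that path: 0.02 + 0.01 + 0.26 + 0.13 + 0.16 + 0.11 + 0.10 + 0.16 + 0.17 + 0.14 + 0.25 = 1.51.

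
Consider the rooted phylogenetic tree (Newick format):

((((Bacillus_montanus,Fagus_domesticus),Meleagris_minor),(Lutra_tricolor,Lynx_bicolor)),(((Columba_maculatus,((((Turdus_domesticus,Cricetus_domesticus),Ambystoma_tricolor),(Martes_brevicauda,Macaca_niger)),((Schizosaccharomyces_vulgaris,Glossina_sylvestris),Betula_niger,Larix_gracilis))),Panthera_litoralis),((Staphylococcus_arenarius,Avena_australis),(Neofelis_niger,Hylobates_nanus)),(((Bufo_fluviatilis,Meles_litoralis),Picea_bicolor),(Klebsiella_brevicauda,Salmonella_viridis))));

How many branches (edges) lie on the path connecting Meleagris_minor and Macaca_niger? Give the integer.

10

The MRCA of Meleagris_minor and Macaca_niger is the root of the tree.
From Meleagris_minor up to that node: 3 branches. From Macaca_niger up to the same node: 7 branches. Total: 3 + 7 = 10.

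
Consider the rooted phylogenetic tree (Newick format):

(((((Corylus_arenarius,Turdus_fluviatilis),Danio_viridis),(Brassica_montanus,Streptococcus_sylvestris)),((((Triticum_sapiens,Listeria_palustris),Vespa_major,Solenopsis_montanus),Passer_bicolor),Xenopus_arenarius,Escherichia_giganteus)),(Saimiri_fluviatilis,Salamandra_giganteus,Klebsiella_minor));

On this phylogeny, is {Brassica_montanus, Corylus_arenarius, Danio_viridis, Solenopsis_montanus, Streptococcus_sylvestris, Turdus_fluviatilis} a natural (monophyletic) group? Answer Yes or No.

No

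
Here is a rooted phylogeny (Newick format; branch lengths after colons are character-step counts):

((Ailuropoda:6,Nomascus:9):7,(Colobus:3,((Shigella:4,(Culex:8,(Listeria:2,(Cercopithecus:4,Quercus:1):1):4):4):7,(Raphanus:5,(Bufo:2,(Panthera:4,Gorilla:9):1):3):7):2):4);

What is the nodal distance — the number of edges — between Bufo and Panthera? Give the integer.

3

The MRCA of Bufo and Panthera is the node subtending (Bufo,(Panthera,Gorilla)).
From Bufo up to that node: 1 branch. From Panthera up to the same node: 2 branches. Total: 1 + 2 = 3.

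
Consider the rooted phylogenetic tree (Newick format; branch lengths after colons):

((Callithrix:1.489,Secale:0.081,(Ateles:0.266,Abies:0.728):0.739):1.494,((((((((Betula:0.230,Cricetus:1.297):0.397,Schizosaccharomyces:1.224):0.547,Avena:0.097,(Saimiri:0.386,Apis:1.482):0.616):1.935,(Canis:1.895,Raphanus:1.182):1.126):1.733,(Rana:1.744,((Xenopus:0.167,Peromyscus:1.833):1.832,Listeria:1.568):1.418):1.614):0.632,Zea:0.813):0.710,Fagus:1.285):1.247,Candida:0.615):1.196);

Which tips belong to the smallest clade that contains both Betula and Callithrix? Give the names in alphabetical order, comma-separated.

Abies, Apis, Ateles, Avena, Betula, Callithrix, Candida, Canis, Cricetus, Fagus, Listeria, Peromyscus, Rana, Raphanus, Saimiri, Schizosaccharomyces, Secale, Xenopus, Zea

Tracing Betula: it sits inside (Betula,Cricetus).
Tracing Callithrix: it sits inside (Callithrix,Secale,(Ateles,Abies)).
The smallest clade enclosing both is the whole tree (their MRCA is the root), so the answer is all 19 tips in alphabetical order.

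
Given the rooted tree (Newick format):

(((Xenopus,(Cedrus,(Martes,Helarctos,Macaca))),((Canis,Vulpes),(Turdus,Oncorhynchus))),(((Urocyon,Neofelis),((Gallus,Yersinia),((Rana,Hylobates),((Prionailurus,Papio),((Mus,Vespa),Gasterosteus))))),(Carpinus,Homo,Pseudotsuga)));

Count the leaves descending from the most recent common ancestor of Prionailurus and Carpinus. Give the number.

The MRCA of Prionailurus and Carpinus is the node subtending (((Urocyon,Neofelis),((Gallus,Yersinia),((Rana,Hylobates),((Prionailurus,Papio),((Mus,Vespa),Gasterosteus))))),(Carpinus,Homo,Pseudotsuga)).
That clade contains 14 terminal taxa: Carpinus, Gallus, Gasterosteus, Homo, Hylobates, Mus, Neofelis, Papio, Prionailurus, Pseudotsuga, Rana, Urocyon, Vespa, Yersinia.

14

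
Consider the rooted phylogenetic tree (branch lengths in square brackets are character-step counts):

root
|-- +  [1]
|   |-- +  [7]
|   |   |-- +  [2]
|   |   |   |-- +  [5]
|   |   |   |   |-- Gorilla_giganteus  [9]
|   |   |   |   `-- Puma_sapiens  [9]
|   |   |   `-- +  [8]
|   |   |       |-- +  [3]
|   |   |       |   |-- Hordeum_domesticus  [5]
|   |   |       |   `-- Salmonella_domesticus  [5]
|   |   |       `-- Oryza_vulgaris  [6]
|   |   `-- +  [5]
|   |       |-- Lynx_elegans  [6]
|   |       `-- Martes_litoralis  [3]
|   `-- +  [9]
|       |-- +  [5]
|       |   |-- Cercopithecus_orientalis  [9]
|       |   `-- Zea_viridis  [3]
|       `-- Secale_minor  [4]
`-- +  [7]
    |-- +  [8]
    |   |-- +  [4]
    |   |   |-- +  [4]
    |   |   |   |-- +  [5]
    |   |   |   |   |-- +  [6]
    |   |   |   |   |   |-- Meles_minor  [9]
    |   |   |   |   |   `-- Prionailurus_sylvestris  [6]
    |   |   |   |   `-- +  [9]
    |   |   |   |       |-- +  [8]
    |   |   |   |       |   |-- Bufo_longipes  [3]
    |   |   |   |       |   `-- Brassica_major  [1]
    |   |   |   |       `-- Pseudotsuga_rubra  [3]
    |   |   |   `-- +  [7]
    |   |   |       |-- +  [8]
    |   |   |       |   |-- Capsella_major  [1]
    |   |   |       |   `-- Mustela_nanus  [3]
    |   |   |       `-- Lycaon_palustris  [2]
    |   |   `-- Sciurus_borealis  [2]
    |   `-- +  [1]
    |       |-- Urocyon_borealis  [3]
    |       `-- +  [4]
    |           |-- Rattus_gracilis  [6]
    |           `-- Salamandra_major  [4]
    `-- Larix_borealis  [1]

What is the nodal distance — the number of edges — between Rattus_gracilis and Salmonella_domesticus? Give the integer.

11

The MRCA of Rattus_gracilis and Salmonella_domesticus is the root of the tree.
From Rattus_gracilis up to that node: 5 branches. From Salmonella_domesticus up to the same node: 6 branches. Total: 5 + 6 = 11.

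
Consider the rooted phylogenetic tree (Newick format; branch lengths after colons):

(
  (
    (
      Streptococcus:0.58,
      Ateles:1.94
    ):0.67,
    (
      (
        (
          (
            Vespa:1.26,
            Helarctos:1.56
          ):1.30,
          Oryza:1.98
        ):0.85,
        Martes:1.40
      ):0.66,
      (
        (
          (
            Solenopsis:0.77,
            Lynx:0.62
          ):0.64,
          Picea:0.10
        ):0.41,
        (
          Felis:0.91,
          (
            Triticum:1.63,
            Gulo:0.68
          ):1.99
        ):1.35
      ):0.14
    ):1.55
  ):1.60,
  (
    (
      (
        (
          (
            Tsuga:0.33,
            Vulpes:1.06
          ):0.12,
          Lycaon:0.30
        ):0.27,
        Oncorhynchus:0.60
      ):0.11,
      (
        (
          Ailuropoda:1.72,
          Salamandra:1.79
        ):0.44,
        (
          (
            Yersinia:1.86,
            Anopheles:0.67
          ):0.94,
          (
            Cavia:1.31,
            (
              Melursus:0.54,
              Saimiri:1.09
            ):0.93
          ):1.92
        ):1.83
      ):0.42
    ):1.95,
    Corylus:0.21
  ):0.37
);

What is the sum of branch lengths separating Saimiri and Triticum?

16.77

The path runs Saimiri → … → MRCA → … → Triticum; the MRCA is the root of the tree.
Branch lengths along that path: 1.09 + 0.93 + 1.92 + 1.83 + 0.42 + 1.95 + 0.37 + 1.60 + 1.55 + 0.14 + 1.35 + 1.99 + 1.63 = 16.77.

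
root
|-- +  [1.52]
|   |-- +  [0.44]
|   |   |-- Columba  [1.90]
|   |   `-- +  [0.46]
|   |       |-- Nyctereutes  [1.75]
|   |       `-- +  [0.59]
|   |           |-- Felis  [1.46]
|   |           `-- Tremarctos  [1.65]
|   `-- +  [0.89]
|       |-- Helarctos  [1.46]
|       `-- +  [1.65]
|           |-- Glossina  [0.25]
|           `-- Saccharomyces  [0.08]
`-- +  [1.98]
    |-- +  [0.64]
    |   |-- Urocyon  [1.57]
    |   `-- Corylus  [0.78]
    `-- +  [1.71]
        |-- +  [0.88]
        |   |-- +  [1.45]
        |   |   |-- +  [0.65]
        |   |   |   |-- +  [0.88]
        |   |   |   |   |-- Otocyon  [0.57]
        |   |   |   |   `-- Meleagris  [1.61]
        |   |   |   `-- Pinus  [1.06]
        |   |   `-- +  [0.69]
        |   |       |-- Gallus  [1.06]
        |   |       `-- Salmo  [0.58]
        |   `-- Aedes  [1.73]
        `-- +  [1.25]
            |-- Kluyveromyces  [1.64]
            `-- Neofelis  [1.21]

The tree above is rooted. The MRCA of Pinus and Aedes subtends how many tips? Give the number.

The MRCA of Pinus and Aedes is the node subtending ((((Otocyon,Meleagris),Pinus),(Gallus,Salmo)),Aedes).
That clade contains 6 terminal taxa: Aedes, Gallus, Meleagris, Otocyon, Pinus, Salmo.

6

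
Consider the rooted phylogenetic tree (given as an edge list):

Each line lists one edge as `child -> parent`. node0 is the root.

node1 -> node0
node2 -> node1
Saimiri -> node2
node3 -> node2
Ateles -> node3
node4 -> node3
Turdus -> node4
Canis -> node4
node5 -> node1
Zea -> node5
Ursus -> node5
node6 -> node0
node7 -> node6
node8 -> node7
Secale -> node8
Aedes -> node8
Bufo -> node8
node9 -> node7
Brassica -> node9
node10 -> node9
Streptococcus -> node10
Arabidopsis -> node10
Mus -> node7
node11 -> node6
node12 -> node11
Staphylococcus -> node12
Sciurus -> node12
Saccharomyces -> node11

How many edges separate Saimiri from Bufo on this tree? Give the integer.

7

The MRCA of Saimiri and Bufo is the root of the tree.
From Saimiri up to that node: 3 branches. From Bufo up to the same node: 4 branches. Total: 3 + 4 = 7.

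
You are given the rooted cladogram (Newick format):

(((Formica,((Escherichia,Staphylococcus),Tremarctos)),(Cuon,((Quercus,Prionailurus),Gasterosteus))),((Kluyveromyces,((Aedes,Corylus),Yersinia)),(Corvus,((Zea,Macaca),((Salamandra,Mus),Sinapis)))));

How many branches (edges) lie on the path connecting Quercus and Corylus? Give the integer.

The MRCA of Quercus and Corylus is the root of the tree.
From Quercus up to that node: 5 branches. From Corylus up to the same node: 5 branches. Total: 5 + 5 = 10.

10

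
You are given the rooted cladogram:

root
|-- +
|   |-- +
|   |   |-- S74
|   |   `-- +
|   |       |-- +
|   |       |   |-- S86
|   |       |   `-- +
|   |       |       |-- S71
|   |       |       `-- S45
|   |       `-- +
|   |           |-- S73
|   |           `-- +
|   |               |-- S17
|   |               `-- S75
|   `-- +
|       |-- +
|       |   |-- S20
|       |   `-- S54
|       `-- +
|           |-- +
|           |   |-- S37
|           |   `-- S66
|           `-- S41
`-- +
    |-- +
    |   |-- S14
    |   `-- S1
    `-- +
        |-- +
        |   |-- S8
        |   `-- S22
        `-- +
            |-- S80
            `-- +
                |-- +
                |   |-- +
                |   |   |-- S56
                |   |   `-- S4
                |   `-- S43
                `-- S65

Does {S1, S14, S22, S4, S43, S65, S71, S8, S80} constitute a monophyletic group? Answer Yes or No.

No

The MRCA of the listed taxa is the root, so the smallest clade containing them is the whole tree.
That clade also contains S17, S20, S37, S41, S45, S54, S56, S66, S73, S74, S75, S86, which are not in the proposed group, so the group is not monophyletic.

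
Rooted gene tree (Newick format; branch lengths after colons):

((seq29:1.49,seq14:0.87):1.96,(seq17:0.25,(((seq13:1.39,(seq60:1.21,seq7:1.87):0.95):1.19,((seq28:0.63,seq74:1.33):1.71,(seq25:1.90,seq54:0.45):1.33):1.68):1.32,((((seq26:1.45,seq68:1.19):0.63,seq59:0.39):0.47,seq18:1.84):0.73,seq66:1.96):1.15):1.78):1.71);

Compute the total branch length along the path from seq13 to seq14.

The path runs seq13 → … → MRCA → … → seq14; the MRCA is the root of the tree.
Branch lengths along that path: 1.39 + 1.19 + 1.32 + 1.78 + 1.71 + 1.96 + 0.87 = 10.22.

10.22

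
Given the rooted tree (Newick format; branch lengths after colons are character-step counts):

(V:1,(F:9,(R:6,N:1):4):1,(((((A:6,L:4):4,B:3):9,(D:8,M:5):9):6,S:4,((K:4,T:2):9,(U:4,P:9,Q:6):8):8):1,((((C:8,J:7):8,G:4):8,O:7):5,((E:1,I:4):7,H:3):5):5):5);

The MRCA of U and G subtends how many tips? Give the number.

The MRCA of U and G is the node subtending (((((A,L),B),(D,M)),S,((K,T),(U,P,Q))),((((C,J),G),O),((E,I),H))).
That clade contains 18 terminal taxa: A, B, C, D, E, G, H, I, J, K, L, M, O, P, Q, S, T, U.

18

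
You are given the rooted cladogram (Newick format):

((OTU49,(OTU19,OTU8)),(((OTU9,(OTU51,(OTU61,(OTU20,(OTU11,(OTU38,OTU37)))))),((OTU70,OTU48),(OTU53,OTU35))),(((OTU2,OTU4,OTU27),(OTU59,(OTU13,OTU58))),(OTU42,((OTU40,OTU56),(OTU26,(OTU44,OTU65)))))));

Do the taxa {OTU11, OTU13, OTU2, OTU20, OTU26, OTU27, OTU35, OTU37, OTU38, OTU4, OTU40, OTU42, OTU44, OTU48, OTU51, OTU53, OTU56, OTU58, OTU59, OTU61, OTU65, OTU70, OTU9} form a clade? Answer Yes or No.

The most recent common ancestor of these taxa subtends (((OTU9,(OTU51,(OTU61,(OTU20,(OTU11,(OTU38,OTU37)))))),((OTU70,OTU48),(OTU53,OTU35))),(((OTU2,OTU4,OTU27),(OTU59,(OTU13,OTU58))),(OTU42,((OTU40,OTU56),(OTU26,(OTU44,OTU65)))))).
That clade has exactly 23 tips — every listed taxon and nothing else — so the group is monophyletic.

Yes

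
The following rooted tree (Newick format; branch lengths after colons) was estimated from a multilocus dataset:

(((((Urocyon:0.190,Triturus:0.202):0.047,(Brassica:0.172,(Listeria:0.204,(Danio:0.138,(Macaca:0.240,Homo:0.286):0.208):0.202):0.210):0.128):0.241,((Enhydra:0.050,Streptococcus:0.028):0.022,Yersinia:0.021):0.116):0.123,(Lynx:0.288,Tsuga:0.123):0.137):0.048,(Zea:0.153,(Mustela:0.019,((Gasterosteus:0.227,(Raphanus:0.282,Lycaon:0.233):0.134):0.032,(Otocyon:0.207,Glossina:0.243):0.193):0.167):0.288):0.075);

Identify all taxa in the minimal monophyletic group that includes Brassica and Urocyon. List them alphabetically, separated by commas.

Tracing Brassica: it sits inside (Brassica,(Listeria,(Danio,(Macaca,Homo)))).
Tracing Urocyon: it sits inside (Urocyon,Triturus).
The smallest clade enclosing both is ((Urocyon,Triturus),(Brassica,(Listeria,(Danio,(Macaca,Homo))))); the answer is its 7 terminal taxa in alphabetical order.

Brassica, Danio, Homo, Listeria, Macaca, Triturus, Urocyon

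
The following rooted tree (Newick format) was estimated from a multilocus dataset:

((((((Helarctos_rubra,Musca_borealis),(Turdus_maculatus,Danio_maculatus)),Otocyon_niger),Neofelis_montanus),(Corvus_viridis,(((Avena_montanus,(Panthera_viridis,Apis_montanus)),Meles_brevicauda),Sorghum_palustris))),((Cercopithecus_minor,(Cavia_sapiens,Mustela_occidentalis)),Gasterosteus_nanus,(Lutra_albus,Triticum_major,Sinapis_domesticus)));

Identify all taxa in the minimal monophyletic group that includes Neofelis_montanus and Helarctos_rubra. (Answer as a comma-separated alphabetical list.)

Tracing Neofelis_montanus: it sits inside ((((Helarctos_rubra,Musca_borealis),(Turdus_maculatus,Danio_maculatus)),Otocyon_niger),Neofelis_montanus).
Tracing Helarctos_rubra: it sits inside (Helarctos_rubra,Musca_borealis).
The smallest clade enclosing both is ((((Helarctos_rubra,Musca_borealis),(Turdus_maculatus,Danio_maculatus)),Otocyon_niger),Neofelis_montanus); the answer is its 6 terminal taxa in alphabetical order.

Danio_maculatus, Helarctos_rubra, Musca_borealis, Neofelis_montanus, Otocyon_niger, Turdus_maculatus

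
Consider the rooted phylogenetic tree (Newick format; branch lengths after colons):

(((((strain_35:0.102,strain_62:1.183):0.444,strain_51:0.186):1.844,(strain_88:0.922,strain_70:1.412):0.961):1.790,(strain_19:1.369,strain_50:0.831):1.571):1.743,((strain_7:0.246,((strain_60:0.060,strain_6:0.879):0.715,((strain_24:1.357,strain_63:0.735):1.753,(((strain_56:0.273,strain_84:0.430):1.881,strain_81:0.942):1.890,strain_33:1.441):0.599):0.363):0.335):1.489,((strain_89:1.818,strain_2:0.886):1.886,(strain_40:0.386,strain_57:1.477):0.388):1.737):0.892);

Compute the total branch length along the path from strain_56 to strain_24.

The path runs strain_56 → … → MRCA → … → strain_24; the MRCA is the node subtending ((strain_24,strain_63),(((strain_56,strain_84),strain_81),strain_33)).
Branch lengths along that path: 0.273 + 1.881 + 1.890 + 0.599 + 1.753 + 1.357 = 7.753.

7.753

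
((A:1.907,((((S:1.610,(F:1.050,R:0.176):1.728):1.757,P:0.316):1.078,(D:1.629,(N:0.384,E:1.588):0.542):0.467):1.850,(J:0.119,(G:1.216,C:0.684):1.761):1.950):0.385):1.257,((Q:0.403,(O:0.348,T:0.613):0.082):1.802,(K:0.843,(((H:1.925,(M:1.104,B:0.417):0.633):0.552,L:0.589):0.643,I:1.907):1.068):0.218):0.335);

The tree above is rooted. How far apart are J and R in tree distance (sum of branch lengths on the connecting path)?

The path runs J → … → MRCA → … → R; the MRCA is the node subtending ((((S,(F,R)),P),(D,(N,E))),(J,(G,C))).
Branch lengths along that path: 0.119 + 1.950 + 1.850 + 1.078 + 1.757 + 1.728 + 0.176 = 8.658.

8.658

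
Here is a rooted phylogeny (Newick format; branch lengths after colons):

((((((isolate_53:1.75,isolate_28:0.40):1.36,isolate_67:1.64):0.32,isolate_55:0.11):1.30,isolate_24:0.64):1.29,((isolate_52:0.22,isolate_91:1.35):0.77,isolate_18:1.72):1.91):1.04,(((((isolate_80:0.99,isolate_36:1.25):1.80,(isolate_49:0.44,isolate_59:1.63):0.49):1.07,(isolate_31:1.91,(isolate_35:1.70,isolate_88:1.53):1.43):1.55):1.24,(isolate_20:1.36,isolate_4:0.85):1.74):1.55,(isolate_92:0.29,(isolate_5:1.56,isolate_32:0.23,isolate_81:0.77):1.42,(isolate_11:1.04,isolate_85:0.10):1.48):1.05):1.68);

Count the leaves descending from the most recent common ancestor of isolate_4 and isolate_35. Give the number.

9

The MRCA of isolate_4 and isolate_35 is the node subtending ((((isolate_80,isolate_36),(isolate_49,isolate_59)),(isolate_31,(isolate_35,isolate_88))),(isolate_20,isolate_4)).
That clade contains 9 terminal taxa: isolate_20, isolate_31, isolate_35, isolate_36, isolate_4, isolate_49, isolate_59, isolate_80, isolate_88.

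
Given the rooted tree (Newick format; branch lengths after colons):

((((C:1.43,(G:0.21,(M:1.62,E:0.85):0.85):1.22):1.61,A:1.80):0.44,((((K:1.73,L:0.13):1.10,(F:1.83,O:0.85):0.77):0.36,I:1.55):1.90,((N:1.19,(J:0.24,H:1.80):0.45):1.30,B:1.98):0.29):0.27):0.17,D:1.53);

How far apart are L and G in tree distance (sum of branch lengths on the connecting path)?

7.24

The path runs L → … → MRCA → … → G; the MRCA is the node subtending (((C,(G,(M,E))),A),((((K,L),(F,O)),I),((N,(J,H)),B))).
Branch lengths along that path: 0.13 + 1.10 + 0.36 + 1.90 + 0.27 + 0.44 + 1.61 + 1.22 + 0.21 = 7.24.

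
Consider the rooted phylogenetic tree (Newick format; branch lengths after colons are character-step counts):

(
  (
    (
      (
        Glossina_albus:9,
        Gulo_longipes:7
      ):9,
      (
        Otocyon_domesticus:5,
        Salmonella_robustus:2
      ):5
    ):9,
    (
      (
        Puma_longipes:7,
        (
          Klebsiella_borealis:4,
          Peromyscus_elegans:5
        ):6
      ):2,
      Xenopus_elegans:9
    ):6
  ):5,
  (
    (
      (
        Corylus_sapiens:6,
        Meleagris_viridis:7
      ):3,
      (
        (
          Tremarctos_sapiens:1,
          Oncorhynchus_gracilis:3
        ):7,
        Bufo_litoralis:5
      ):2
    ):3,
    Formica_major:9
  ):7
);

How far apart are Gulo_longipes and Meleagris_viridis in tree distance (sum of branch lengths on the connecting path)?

50

The path runs Gulo_longipes → … → MRCA → … → Meleagris_viridis; the MRCA is the root of the tree.
Branch lengths along that path: 7 + 9 + 9 + 5 + 7 + 3 + 3 + 7 = 50.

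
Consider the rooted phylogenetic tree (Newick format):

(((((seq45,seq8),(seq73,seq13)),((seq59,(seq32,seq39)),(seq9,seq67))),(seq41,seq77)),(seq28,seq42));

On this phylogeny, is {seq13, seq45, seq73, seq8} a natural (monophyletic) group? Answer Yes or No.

The most recent common ancestor of these taxa subtends ((seq45,seq8),(seq73,seq13)).
That clade has exactly 4 tips — every listed taxon and nothing else — so the group is monophyletic.

Yes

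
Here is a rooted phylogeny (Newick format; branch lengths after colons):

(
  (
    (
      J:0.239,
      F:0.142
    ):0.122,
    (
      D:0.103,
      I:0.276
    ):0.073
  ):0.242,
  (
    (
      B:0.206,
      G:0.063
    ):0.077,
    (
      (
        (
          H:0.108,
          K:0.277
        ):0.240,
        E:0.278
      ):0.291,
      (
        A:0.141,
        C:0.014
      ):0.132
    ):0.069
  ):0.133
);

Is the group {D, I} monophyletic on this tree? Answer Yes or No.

The most recent common ancestor of these taxa subtends (D,I).
That clade has exactly 2 tips — every listed taxon and nothing else — so the group is monophyletic.

Yes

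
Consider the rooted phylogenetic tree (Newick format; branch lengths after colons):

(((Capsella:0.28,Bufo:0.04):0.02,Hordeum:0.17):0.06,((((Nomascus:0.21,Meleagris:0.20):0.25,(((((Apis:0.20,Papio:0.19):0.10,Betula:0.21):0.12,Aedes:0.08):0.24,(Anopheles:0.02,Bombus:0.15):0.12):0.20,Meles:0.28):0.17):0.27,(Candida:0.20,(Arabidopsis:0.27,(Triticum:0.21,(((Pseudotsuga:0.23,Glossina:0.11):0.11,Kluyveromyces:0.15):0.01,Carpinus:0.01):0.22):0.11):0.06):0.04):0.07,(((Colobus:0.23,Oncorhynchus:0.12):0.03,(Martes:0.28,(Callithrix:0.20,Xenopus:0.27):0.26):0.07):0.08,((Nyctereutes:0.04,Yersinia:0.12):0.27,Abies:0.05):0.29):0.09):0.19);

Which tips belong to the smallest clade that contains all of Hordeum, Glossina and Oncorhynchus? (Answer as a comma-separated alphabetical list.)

Abies, Aedes, Anopheles, Apis, Arabidopsis, Betula, Bombus, Bufo, Callithrix, Candida, Capsella, Carpinus, Colobus, Glossina, Hordeum, Kluyveromyces, Martes, Meleagris, Meles, Nomascus, Nyctereutes, Oncorhynchus, Papio, Pseudotsuga, Triticum, Xenopus, Yersinia

Tracing Hordeum: it sits inside ((Capsella,Bufo),Hordeum).
Tracing Glossina: it sits inside (Pseudotsuga,Glossina).
Tracing Oncorhynchus: it sits inside (Colobus,Oncorhynchus).
The smallest clade enclosing all 3 is the whole tree (their MRCA is the root), so the answer is all 27 tips in alphabetical order.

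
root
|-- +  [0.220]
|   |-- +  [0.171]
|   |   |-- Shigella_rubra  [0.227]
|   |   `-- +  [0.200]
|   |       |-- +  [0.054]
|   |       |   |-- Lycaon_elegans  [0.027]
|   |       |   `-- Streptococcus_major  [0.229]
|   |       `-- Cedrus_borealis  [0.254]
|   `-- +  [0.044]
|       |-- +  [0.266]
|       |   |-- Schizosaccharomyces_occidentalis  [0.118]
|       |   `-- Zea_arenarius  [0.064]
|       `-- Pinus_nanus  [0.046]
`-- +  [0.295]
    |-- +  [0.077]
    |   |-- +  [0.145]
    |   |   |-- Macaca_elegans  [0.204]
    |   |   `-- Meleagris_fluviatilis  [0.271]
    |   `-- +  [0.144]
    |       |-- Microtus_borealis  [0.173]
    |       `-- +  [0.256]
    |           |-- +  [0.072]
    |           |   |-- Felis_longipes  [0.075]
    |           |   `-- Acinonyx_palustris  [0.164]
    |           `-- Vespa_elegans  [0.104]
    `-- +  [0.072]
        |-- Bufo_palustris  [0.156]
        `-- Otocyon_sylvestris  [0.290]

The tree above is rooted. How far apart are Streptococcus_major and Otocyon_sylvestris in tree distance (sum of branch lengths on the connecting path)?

1.531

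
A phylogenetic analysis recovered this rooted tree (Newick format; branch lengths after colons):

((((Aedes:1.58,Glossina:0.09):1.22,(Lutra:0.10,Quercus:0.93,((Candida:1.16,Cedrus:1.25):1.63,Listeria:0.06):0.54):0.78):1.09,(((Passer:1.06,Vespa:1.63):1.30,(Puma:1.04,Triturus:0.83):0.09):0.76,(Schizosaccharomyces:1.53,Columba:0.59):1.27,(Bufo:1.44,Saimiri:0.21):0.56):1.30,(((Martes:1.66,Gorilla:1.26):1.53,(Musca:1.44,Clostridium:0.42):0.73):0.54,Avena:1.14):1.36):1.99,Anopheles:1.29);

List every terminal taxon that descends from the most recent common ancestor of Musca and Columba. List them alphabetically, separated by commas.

Aedes, Avena, Bufo, Candida, Cedrus, Clostridium, Columba, Glossina, Gorilla, Listeria, Lutra, Martes, Musca, Passer, Puma, Quercus, Saimiri, Schizosaccharomyces, Triturus, Vespa

Tracing Musca: it sits inside (Musca,Clostridium).
Tracing Columba: it sits inside (Schizosaccharomyces,Columba).
The smallest clade enclosing both is (((Aedes,Glossina),(Lutra,Quercus,((Candida,Cedrus),Listeria))),(((Passer,Vespa),(Puma,Triturus)),(Schizosaccharomyces,Columba),(Bufo,Saimiri)),(((Martes,Gorilla),(Musca,Clostridium)),Avena)); the answer is its 20 terminal taxa in alphabetical order.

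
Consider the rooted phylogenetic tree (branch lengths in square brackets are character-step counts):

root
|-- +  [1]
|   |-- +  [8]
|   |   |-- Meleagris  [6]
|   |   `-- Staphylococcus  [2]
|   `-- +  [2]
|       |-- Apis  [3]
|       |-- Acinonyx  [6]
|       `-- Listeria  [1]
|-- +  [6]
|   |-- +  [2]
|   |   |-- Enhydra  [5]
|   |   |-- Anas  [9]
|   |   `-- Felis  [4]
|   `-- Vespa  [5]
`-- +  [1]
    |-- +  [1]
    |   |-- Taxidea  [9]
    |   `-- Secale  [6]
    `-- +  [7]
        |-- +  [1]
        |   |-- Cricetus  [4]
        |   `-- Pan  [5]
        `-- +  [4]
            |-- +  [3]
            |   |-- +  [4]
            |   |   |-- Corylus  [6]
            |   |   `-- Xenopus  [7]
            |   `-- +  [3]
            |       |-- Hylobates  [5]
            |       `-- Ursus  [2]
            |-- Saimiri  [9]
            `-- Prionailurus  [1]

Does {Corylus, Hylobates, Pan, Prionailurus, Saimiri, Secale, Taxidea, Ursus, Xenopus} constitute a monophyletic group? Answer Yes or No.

No

The MRCA of the listed taxa subtends ((Taxidea,Secale),((Cricetus,Pan),(((Corylus,Xenopus),(Hylobates,Ursus)),Saimiri,Prionailurus))).
That clade also contains Cricetus, which is not in the proposed group, so the group is not monophyletic.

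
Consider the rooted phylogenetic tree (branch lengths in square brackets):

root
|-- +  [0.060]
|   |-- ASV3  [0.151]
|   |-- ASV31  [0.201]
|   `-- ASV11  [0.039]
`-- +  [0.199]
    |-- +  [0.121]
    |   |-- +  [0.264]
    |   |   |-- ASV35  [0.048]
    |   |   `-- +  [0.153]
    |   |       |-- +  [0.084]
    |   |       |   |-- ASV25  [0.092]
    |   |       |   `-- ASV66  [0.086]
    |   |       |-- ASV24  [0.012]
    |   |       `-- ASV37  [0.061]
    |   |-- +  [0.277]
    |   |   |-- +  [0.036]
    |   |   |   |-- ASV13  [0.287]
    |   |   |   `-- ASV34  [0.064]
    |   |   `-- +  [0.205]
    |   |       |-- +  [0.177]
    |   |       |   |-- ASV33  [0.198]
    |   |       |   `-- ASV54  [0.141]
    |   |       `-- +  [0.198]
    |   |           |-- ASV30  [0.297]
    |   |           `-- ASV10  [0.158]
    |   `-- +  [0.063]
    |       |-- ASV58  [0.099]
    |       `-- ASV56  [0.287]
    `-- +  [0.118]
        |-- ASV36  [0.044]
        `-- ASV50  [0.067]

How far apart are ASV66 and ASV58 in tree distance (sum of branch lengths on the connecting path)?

The path runs ASV66 → … → MRCA → … → ASV58; the MRCA is the node subtending ((ASV35,((ASV25,ASV66),ASV24,ASV37)),((ASV13,ASV34),((ASV33,ASV54),(ASV30,ASV10))),(ASV58,ASV56)).
Branch lengths along that path: 0.086 + 0.084 + 0.153 + 0.264 + 0.063 + 0.099 = 0.749.

0.749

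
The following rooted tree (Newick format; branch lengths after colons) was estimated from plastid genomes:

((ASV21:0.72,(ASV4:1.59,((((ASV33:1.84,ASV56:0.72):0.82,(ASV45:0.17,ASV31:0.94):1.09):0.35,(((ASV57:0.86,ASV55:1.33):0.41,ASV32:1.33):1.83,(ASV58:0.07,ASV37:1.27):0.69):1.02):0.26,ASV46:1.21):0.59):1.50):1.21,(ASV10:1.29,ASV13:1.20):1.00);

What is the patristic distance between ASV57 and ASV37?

5.06

The path runs ASV57 → … → MRCA → … → ASV37; the MRCA is the node subtending (((ASV57,ASV55),ASV32),(ASV58,ASV37)).
Branch lengths along that path: 0.86 + 0.41 + 1.83 + 0.69 + 1.27 = 5.06.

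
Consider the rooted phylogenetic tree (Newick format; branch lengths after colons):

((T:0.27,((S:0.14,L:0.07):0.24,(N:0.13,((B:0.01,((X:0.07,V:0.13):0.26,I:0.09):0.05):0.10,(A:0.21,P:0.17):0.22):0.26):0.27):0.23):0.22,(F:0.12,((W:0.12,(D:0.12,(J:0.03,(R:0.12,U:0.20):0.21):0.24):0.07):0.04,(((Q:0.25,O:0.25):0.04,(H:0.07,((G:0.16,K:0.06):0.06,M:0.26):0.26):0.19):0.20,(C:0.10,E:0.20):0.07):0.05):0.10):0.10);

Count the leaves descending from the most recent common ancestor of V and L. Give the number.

9

The MRCA of V and L is the node subtending ((S,L),(N,((B,((X,V),I)),(A,P)))).
That clade contains 9 terminal taxa: A, B, I, L, N, P, S, V, X.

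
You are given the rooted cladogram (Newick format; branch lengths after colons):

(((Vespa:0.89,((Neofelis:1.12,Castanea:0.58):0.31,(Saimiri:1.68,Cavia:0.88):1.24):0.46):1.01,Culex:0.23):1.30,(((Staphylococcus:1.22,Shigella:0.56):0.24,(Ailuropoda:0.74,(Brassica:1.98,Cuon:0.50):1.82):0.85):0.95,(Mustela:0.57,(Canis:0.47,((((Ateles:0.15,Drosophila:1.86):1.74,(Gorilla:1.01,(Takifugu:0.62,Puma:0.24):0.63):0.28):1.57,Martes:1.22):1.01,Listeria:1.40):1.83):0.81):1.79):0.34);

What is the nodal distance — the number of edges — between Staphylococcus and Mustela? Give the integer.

5

The MRCA of Staphylococcus and Mustela is the node subtending (((Staphylococcus,Shigella),(Ailuropoda,(Brassica,Cuon))),(Mustela,(Canis,((((Ateles,Drosophila),(Gorilla,(Takifugu,Puma))),Martes),Listeria)))).
From Staphylococcus up to that node: 3 branches. From Mustela up to the same node: 2 branches. Total: 3 + 2 = 5.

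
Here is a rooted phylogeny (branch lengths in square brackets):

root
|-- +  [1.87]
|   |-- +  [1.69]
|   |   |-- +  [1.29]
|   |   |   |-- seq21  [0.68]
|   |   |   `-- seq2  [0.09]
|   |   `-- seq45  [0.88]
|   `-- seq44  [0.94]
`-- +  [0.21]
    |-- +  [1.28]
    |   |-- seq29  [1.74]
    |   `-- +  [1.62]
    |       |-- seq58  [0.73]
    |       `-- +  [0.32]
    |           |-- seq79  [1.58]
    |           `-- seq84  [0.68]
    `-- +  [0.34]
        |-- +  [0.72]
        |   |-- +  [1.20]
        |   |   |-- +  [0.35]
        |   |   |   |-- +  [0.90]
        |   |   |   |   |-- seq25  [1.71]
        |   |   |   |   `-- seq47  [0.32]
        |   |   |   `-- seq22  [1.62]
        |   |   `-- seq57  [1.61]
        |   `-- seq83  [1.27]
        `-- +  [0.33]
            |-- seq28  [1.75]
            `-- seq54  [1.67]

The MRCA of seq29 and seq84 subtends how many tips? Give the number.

The MRCA of seq29 and seq84 is the node subtending (seq29,(seq58,(seq79,seq84))).
That clade contains 4 terminal taxa: seq29, seq58, seq79, seq84.

4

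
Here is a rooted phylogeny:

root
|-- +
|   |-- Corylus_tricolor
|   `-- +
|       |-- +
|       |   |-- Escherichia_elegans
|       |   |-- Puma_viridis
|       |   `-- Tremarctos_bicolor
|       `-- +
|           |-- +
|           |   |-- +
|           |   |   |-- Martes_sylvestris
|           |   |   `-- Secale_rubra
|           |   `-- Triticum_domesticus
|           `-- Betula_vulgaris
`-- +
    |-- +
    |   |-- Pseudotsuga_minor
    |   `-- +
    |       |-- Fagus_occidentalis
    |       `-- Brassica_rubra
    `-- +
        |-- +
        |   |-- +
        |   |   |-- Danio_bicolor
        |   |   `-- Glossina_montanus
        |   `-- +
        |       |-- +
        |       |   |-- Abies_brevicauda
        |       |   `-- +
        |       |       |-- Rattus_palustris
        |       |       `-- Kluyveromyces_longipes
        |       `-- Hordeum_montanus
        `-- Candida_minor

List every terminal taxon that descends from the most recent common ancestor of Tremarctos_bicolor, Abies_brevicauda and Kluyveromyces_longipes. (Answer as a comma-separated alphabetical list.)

Tracing Tremarctos_bicolor: it sits inside (Escherichia_elegans,Puma_viridis,Tremarctos_bicolor).
Tracing Abies_brevicauda: it sits inside (Abies_brevicauda,(Rattus_palustris,Kluyveromyces_longipes)).
Tracing Kluyveromyces_longipes: it sits inside (Rattus_palustris,Kluyveromyces_longipes).
The smallest clade enclosing all 3 is the whole tree (their MRCA is the root), so the answer is all 18 tips in alphabetical order.

Abies_brevicauda, Betula_vulgaris, Brassica_rubra, Candida_minor, Corylus_tricolor, Danio_bicolor, Escherichia_elegans, Fagus_occidentalis, Glossina_montanus, Hordeum_montanus, Kluyveromyces_longipes, Martes_sylvestris, Pseudotsuga_minor, Puma_viridis, Rattus_palustris, Secale_rubra, Tremarctos_bicolor, Triticum_domesticus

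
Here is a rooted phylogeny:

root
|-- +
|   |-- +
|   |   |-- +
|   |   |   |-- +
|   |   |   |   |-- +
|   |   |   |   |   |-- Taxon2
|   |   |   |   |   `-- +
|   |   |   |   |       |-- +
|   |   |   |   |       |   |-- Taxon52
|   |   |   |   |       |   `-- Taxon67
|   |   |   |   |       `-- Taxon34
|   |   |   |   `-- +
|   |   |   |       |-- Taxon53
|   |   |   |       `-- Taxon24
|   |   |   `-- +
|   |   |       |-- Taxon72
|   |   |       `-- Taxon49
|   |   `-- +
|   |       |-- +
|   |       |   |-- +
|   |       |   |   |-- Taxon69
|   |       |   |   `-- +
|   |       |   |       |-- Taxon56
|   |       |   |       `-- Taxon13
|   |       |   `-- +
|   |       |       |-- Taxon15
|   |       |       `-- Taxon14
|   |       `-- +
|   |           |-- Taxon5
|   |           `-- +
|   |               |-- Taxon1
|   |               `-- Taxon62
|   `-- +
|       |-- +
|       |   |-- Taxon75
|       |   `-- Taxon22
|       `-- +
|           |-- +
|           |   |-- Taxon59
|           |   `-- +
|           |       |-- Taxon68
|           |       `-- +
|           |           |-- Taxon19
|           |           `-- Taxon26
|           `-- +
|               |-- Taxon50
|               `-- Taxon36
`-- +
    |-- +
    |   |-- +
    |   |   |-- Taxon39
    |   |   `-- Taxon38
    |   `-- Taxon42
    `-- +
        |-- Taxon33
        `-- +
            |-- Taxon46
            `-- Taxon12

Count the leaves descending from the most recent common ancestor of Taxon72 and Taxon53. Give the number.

8

The MRCA of Taxon72 and Taxon53 is the node subtending (((Taxon2,((Taxon52,Taxon67),Taxon34)),(Taxon53,Taxon24)),(Taxon72,Taxon49)).
That clade contains 8 terminal taxa: Taxon2, Taxon24, Taxon34, Taxon49, Taxon52, Taxon53, Taxon67, Taxon72.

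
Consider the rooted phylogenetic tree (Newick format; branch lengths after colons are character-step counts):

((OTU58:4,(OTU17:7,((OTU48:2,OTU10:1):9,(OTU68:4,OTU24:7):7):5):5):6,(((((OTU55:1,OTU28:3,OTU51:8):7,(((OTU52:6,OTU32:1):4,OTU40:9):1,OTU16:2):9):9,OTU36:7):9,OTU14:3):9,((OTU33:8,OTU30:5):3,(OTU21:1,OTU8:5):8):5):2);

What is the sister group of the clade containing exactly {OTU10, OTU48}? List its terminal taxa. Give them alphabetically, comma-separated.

OTU24, OTU68

The clade containing exactly {OTU10, OTU48} attaches to the tree at the node subtending ((OTU48,OTU10),(OTU68,OTU24)).
The other lineage descending from that same node — the sister group — is (OTU68,OTU24); its 2 tips in alphabetical order are the answer.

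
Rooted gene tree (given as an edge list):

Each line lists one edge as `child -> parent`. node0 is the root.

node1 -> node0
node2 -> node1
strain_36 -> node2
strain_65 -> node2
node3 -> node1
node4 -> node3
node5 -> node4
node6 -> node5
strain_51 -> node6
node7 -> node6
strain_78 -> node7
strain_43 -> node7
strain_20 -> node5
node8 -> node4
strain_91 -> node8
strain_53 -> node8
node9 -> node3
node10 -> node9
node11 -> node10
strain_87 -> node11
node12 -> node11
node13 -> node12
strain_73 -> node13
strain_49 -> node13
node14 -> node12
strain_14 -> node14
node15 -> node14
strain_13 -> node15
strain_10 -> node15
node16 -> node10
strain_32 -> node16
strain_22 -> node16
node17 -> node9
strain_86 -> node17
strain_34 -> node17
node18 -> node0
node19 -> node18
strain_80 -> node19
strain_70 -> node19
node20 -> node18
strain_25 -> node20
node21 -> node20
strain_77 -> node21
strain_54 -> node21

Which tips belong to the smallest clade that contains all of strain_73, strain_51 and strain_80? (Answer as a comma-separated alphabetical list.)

strain_10, strain_13, strain_14, strain_20, strain_22, strain_25, strain_32, strain_34, strain_36, strain_43, strain_49, strain_51, strain_53, strain_54, strain_65, strain_70, strain_73, strain_77, strain_78, strain_80, strain_86, strain_87, strain_91

Tracing strain_73: it sits inside (strain_73,strain_49).
Tracing strain_51: it sits inside (strain_51,(strain_78,strain_43)).
Tracing strain_80: it sits inside (strain_80,strain_70).
The smallest clade enclosing all 3 is the whole tree (their MRCA is the root), so the answer is all 23 tips in alphabetical order.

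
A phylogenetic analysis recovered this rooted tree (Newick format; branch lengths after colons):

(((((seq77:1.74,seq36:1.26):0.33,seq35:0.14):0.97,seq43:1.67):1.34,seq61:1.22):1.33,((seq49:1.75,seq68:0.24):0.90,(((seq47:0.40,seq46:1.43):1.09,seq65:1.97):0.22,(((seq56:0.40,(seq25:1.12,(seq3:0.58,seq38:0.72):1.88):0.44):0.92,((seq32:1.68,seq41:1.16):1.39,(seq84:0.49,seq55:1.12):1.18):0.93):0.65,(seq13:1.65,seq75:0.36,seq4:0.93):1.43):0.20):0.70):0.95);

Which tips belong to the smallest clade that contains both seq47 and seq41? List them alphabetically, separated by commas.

seq13, seq25, seq3, seq32, seq38, seq4, seq41, seq46, seq47, seq55, seq56, seq65, seq75, seq84

Tracing seq47: it sits inside (seq47,seq46).
Tracing seq41: it sits inside (seq32,seq41).
The smallest clade enclosing both is (((seq47,seq46),seq65),(((seq56,(seq25,(seq3,seq38))),((seq32,seq41),(seq84,seq55))),(seq13,seq75,seq4))); the answer is its 14 terminal taxa in alphabetical order.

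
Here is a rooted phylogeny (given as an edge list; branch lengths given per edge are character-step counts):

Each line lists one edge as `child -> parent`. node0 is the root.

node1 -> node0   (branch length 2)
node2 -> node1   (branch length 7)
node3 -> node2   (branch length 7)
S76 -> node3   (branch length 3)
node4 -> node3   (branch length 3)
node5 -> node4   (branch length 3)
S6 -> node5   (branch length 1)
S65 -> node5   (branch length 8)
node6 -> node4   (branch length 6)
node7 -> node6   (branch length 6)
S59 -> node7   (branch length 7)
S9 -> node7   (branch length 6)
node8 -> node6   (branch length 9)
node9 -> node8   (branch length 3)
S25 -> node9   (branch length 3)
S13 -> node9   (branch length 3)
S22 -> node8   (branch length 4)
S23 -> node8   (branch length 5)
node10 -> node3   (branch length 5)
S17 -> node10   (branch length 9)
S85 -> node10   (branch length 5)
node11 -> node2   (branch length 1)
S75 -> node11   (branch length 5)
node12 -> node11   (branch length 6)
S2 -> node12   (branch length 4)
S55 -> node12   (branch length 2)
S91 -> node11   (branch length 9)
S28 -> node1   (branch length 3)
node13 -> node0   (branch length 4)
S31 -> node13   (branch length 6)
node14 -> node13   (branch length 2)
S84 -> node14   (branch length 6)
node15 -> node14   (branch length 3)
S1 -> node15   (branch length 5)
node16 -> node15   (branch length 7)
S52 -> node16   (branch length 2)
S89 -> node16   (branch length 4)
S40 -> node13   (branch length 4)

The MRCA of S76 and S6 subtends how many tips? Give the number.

11

The MRCA of S76 and S6 is the node subtending (S76,((S6,S65),((S59,S9),((S25,S13),S22,S23))),(S17,S85)).
That clade contains 11 terminal taxa: S13, S17, S22, S23, S25, S59, S6, S65, S76, S85, S9.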